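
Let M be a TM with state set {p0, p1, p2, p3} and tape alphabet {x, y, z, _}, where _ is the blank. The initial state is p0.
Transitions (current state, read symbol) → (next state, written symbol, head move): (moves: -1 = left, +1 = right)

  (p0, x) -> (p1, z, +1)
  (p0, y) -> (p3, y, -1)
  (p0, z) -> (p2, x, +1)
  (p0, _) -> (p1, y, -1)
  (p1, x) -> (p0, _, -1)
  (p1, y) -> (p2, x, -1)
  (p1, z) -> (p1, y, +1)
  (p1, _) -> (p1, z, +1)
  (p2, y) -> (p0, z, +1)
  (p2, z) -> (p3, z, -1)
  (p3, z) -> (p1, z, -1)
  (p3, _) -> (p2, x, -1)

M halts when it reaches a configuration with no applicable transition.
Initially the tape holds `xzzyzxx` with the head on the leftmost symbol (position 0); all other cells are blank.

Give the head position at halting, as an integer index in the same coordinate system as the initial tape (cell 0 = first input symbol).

state=p0 head=0 tape=[x]zzyzxx   (p0,x)→(p1,z,+1)
state=p1 head=1 tape=z[z]zyzxx   (p1,z)→(p1,y,+1)
state=p1 head=2 tape=zy[z]yzxx   (p1,z)→(p1,y,+1)
state=p1 head=3 tape=zyy[y]zxx   (p1,y)→(p2,x,-1)
state=p2 head=2 tape=zy[y]xzxx   (p2,y)→(p0,z,+1)
state=p0 head=3 tape=zyz[x]zxx   (p0,x)→(p1,z,+1)
state=p1 head=4 tape=zyzz[z]xx   (p1,z)→(p1,y,+1)
state=p1 head=5 tape=zyzzy[x]x   (p1,x)→(p0,_,-1)
state=p0 head=4 tape=zyzz[y]_x   (p0,y)→(p3,y,-1)
state=p3 head=3 tape=zyz[z]y_x   (p3,z)→(p1,z,-1)
state=p1 head=2 tape=zy[z]zy_x   (p1,z)→(p1,y,+1)
state=p1 head=3 tape=zyy[z]y_x   (p1,z)→(p1,y,+1)
state=p1 head=4 tape=zyyy[y]_x   (p1,y)→(p2,x,-1)
state=p2 head=3 tape=zyy[y]x_x   (p2,y)→(p0,z,+1)
state=p0 head=4 tape=zyyz[x]_x   (p0,x)→(p1,z,+1)
state=p1 head=5 tape=zyyzz[_]x   (p1,_)→(p1,z,+1)
state=p1 head=6 tape=zyyzzz[x]   (p1,x)→(p0,_,-1)
state=p0 head=5 tape=zyyzz[z]_   (p0,z)→(p2,x,+1)
state=p2 head=6 tape=zyyzzx[_]
At halt the head is at cell 6.

6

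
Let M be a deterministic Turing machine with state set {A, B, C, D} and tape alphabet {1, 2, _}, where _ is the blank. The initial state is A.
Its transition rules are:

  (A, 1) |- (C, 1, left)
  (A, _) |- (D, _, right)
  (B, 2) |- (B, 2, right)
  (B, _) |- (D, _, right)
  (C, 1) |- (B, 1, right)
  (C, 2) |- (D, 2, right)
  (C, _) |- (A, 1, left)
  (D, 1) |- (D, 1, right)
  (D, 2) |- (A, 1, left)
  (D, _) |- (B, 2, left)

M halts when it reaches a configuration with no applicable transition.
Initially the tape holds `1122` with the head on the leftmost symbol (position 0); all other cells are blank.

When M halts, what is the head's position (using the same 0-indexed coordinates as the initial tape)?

1

A | __[1]122   read 1 → write 1, move left, go to C
C | _[_]1122   read _ → write 1, move left, go to A
A | [_]11122   read _ → write _, move right, go to D
D | _[1]1122   read 1 → write 1, move right, go to D
D | _1[1]122   read 1 → write 1, move right, go to D
D | _11[1]22   read 1 → write 1, move right, go to D
D | _111[2]2   read 2 → write 1, move left, go to A
A | _11[1]12   read 1 → write 1, move left, go to C
C | _1[1]112   read 1 → write 1, move right, go to B
B | _11[1]12
At halt the head is at cell 1.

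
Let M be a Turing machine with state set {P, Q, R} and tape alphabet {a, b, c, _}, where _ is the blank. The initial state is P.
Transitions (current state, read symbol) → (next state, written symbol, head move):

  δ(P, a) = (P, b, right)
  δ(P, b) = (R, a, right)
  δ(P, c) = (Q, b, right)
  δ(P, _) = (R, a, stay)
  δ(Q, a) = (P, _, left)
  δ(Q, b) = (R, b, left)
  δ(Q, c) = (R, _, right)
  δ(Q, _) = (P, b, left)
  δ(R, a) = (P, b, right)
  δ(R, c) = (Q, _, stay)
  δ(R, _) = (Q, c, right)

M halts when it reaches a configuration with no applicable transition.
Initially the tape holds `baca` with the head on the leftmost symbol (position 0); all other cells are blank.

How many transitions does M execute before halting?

9

state=P head=0 tape=[b]aca_   (P,b)→(R,a,right)
state=R head=1 tape=a[a]ca_   (R,a)→(P,b,right)
state=P head=2 tape=ab[c]a_   (P,c)→(Q,b,right)
state=Q head=3 tape=abb[a]_   (Q,a)→(P,_,left)
state=P head=2 tape=ab[b]__   (P,b)→(R,a,right)
state=R head=3 tape=aba[_]_   (R,_)→(Q,c,right)
state=Q head=4 tape=abac[_]   (Q,_)→(P,b,left)
state=P head=3 tape=aba[c]b   (P,c)→(Q,b,right)
state=Q head=4 tape=abab[b]   (Q,b)→(R,b,left)
state=R head=3 tape=aba[b]b
M halts after 9 transitions.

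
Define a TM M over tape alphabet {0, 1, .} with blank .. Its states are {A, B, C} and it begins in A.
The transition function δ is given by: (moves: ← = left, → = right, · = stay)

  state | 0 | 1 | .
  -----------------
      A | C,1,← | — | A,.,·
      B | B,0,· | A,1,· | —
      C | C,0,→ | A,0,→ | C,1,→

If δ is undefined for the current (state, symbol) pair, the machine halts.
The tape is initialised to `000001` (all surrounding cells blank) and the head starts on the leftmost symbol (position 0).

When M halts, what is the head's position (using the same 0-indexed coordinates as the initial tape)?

5

A | .[0]00001   read 0 → write 1, move ←, go to C
C | [.]100001   read . → write 1, move →, go to C
C | 1[1]00001   read 1 → write 0, move →, go to A
A | 10[0]0001   read 0 → write 1, move ←, go to C
C | 1[0]10001   read 0 → write 0, move →, go to C
C | 10[1]0001   read 1 → write 0, move →, go to A
A | 100[0]001   read 0 → write 1, move ←, go to C
C | 10[0]1001   read 0 → write 0, move →, go to C
C | 100[1]001   read 1 → write 0, move →, go to A
A | 1000[0]01   read 0 → write 1, move ←, go to C
C | 100[0]101   read 0 → write 0, move →, go to C
C | 1000[1]01   read 1 → write 0, move →, go to A
A | 10000[0]1   read 0 → write 1, move ←, go to C
C | 1000[0]11   read 0 → write 0, move →, go to C
C | 10000[1]1   read 1 → write 0, move →, go to A
A | 100000[1]
At halt the head is at cell 5.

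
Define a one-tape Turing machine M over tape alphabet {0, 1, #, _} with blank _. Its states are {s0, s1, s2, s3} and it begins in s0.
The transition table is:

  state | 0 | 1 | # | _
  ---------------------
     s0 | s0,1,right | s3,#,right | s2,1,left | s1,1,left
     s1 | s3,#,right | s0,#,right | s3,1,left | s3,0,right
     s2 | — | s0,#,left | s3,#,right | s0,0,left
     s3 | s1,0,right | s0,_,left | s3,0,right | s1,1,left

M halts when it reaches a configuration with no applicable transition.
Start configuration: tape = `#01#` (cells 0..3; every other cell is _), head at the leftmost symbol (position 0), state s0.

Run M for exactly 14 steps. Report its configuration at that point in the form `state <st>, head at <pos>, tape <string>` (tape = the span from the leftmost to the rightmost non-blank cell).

s0 | ___[#]01#_   read # → write 1, move left, go to s2
s2 | __[_]101#_   read _ → write 0, move left, go to s0
s0 | _[_]0101#_   read _ → write 1, move left, go to s1
s1 | [_]10101#_   read _ → write 0, move right, go to s3
s3 | 0[1]0101#_   read 1 → write _, move left, go to s0
s0 | [0]_0101#_   read 0 → write 1, move right, go to s0
s0 | 1[_]0101#_   read _ → write 1, move left, go to s1
s1 | [1]10101#_   read 1 → write #, move right, go to s0
s0 | #[1]0101#_   read 1 → write #, move right, go to s3
s3 | ##[0]101#_   read 0 → write 0, move right, go to s1
s1 | ##0[1]01#_   read 1 → write #, move right, go to s0
s0 | ##0#[0]1#_   read 0 → write 1, move right, go to s0
s0 | ##0#1[1]#_   read 1 → write #, move right, go to s3
s3 | ##0#1#[#]_   read # → write 0, move right, go to s3
s3 | ##0#1#0[_]
After 14 steps: state s3, head at 4, tape ##0#1#0.

state s3, head at 4, tape ##0#1#0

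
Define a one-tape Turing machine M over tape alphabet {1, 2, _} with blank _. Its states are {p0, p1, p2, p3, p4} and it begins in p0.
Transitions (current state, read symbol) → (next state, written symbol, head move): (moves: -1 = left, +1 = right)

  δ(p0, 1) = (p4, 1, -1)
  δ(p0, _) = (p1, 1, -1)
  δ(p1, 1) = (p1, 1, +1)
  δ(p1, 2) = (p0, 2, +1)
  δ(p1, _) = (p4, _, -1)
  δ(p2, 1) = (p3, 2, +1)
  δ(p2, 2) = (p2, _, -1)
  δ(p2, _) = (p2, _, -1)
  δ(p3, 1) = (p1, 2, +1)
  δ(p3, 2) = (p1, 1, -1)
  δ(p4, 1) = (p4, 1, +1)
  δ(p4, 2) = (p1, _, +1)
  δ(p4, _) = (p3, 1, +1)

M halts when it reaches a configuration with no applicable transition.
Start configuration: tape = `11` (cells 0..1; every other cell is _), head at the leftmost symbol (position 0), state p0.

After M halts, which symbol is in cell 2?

1

state=p0 head=0 tape=_[1]1__   (p0,1)→(p4,1,-1)
state=p4 head=-1 tape=[_]11__   (p4,_)→(p3,1,+1)
state=p3 head=0 tape=1[1]1__   (p3,1)→(p1,2,+1)
state=p1 head=1 tape=12[1]__   (p1,1)→(p1,1,+1)
state=p1 head=2 tape=121[_]_   (p1,_)→(p4,_,-1)
state=p4 head=1 tape=12[1]__   (p4,1)→(p4,1,+1)
state=p4 head=2 tape=121[_]_   (p4,_)→(p3,1,+1)
state=p3 head=3 tape=1211[_]
Cell 2 holds 1 when M halts.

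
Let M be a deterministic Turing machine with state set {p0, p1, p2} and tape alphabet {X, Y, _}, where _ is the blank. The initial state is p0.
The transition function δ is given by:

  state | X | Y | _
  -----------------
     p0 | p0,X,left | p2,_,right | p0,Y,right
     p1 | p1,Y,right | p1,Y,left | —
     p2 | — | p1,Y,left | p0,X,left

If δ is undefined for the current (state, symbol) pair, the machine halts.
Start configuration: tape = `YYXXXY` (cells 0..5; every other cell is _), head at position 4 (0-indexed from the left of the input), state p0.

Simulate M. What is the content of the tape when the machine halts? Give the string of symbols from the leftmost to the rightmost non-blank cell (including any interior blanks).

Y_XXXY

state=p0 head=4 tape=YYXX[X]Y   (p0,X)→(p0,X,left)
state=p0 head=3 tape=YYX[X]XY   (p0,X)→(p0,X,left)
state=p0 head=2 tape=YY[X]XXY   (p0,X)→(p0,X,left)
state=p0 head=1 tape=Y[Y]XXXY   (p0,Y)→(p2,_,right)
state=p2 head=2 tape=Y_[X]XXY
The non-blank tape span at halt is Y_XXXY.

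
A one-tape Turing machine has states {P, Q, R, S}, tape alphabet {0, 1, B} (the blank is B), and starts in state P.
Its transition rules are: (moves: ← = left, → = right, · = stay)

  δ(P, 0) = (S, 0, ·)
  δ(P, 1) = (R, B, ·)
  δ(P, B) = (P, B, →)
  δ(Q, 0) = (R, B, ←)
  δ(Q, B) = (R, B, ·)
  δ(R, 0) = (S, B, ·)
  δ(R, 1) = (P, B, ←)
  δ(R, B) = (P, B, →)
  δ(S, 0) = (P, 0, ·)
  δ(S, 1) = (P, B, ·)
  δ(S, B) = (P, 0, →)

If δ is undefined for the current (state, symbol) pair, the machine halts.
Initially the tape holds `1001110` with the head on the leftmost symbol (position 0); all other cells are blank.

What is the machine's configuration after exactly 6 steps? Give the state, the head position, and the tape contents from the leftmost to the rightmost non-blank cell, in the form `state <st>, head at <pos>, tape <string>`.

state P, head at 1, tape 001110

P | [1]001110   read 1 → write B, move ·, go to R
R | [B]001110   read B → write B, move →, go to P
P | B[0]01110   read 0 → write 0, move ·, go to S
S | B[0]01110   read 0 → write 0, move ·, go to P
P | B[0]01110   read 0 → write 0, move ·, go to S
S | B[0]01110   read 0 → write 0, move ·, go to P
P | B[0]01110
After 6 steps: state P, head at 1, tape 001110.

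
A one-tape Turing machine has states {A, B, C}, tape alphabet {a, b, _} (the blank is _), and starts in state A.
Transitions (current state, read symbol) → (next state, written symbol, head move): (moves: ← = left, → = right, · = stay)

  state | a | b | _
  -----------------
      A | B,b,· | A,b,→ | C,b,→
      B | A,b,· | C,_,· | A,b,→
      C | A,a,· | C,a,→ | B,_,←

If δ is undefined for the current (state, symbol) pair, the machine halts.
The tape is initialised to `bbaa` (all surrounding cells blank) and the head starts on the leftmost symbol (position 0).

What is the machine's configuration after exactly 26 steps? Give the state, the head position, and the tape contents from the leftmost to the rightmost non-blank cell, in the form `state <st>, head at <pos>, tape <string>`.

state B, head at -2, tape bb____a

state=A head=0 tape=___[b]baa   (A,b)→(A,b,→)
state=A head=1 tape=___b[b]aa   (A,b)→(A,b,→)
state=A head=2 tape=___bb[a]a   (A,a)→(B,b,·)
state=B head=2 tape=___bb[b]a   (B,b)→(C,_,·)
state=C head=2 tape=___bb[_]a   (C,_)→(B,_,←)
state=B head=1 tape=___b[b]_a   (B,b)→(C,_,·)
state=C head=1 tape=___b[_]_a   (C,_)→(B,_,←)
state=B head=0 tape=___[b]__a   (B,b)→(C,_,·)
state=C head=0 tape=___[_]__a   (C,_)→(B,_,←)
state=B head=-1 tape=__[_]___a   (B,_)→(A,b,→)
state=A head=0 tape=__b[_]__a   (A,_)→(C,b,→)
state=C head=1 tape=__bb[_]_a   (C,_)→(B,_,←)
state=B head=0 tape=__b[b]__a   (B,b)→(C,_,·)
state=C head=0 tape=__b[_]__a   (C,_)→(B,_,←)
state=B head=-1 tape=__[b]___a   (B,b)→(C,_,·)
state=C head=-1 tape=__[_]___a   (C,_)→(B,_,←)
state=B head=-2 tape=_[_]____a   (B,_)→(A,b,→)
state=A head=-1 tape=_b[_]___a   (A,_)→(C,b,→)
state=C head=0 tape=_bb[_]__a   (C,_)→(B,_,←)
state=B head=-1 tape=_b[b]___a   (B,b)→(C,_,·)
state=C head=-1 tape=_b[_]___a   (C,_)→(B,_,←)
state=B head=-2 tape=_[b]____a   (B,b)→(C,_,·)
state=C head=-2 tape=_[_]____a   (C,_)→(B,_,←)
state=B head=-3 tape=[_]_____a   (B,_)→(A,b,→)
state=A head=-2 tape=b[_]____a   (A,_)→(C,b,→)
state=C head=-1 tape=bb[_]___a   (C,_)→(B,_,←)
state=B head=-2 tape=b[b]____a
After 26 steps: state B, head at -2, tape bb____a.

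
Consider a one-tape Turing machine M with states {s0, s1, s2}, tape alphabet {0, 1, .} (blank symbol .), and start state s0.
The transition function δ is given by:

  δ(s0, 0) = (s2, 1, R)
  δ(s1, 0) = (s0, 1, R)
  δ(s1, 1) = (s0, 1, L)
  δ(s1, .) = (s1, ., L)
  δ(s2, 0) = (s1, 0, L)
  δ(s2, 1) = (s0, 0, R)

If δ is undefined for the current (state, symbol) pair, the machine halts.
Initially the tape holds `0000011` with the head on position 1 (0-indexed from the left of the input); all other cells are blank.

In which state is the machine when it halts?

s0 | 0[0]00011   read 0 → write 1, move R, go to s2
s2 | 01[0]0011   read 0 → write 0, move L, go to s1
s1 | 0[1]00011   read 1 → write 1, move L, go to s0
s0 | [0]100011   read 0 → write 1, move R, go to s2
s2 | 1[1]00011   read 1 → write 0, move R, go to s0
s0 | 10[0]0011   read 0 → write 1, move R, go to s2
s2 | 101[0]011   read 0 → write 0, move L, go to s1
s1 | 10[1]0011   read 1 → write 1, move L, go to s0
s0 | 1[0]10011   read 0 → write 1, move R, go to s2
s2 | 11[1]0011   read 1 → write 0, move R, go to s0
s0 | 110[0]011   read 0 → write 1, move R, go to s2
s2 | 1101[0]11   read 0 → write 0, move L, go to s1
s1 | 110[1]011   read 1 → write 1, move L, go to s0
s0 | 11[0]1011   read 0 → write 1, move R, go to s2
s2 | 111[1]011   read 1 → write 0, move R, go to s0
s0 | 1110[0]11   read 0 → write 1, move R, go to s2
s2 | 11101[1]1   read 1 → write 0, move R, go to s0
s0 | 111010[1]
No transition is defined for (s0, 1); M halts in state s0.

s0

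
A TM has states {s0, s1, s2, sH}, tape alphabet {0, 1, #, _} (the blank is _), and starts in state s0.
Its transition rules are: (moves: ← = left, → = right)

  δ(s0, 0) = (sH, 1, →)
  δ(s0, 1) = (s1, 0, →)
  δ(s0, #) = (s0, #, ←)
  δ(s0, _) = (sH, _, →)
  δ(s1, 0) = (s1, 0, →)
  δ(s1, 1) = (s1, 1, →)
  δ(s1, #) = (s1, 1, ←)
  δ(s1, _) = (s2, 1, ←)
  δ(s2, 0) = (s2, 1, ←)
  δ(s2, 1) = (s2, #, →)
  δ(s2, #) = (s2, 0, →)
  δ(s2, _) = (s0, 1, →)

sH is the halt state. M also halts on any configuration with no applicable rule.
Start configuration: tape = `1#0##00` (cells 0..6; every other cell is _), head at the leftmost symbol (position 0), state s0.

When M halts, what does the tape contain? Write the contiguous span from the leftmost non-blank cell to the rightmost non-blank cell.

0101####1

s0 | [1]#0##00____   read 1 → write 0, move →, go to s1
s1 | 0[#]0##00____   read # → write 1, move ←, go to s1
s1 | [0]10##00____   read 0 → write 0, move →, go to s1
s1 | 0[1]0##00____   read 1 → write 1, move →, go to s1
s1 | 01[0]##00____   read 0 → write 0, move →, go to s1
s1 | 010[#]#00____   read # → write 1, move ←, go to s1
s1 | 01[0]1#00____   read 0 → write 0, move →, go to s1
s1 | 010[1]#00____   read 1 → write 1, move →, go to s1
s1 | 0101[#]00____   read # → write 1, move ←, go to s1
s1 | 010[1]100____   read 1 → write 1, move →, go to s1
s1 | 0101[1]00____   read 1 → write 1, move →, go to s1
s1 | 01011[0]0____   read 0 → write 0, move →, go to s1
s1 | 010110[0]____   read 0 → write 0, move →, go to s1
s1 | 0101100[_]___   read _ → write 1, move ←, go to s2
s2 | 010110[0]1___   read 0 → write 1, move ←, go to s2
s2 | 01011[0]11___   read 0 → write 1, move ←, go to s2
s2 | 0101[1]111___   read 1 → write #, move →, go to s2
s2 | 0101#[1]11___   read 1 → write #, move →, go to s2
s2 | 0101##[1]1___   read 1 → write #, move →, go to s2
s2 | 0101###[1]___   read 1 → write #, move →, go to s2
s2 | 0101####[_]__   read _ → write 1, move →, go to s0
s0 | 0101####1[_]_   read _ → write _, move →, go to sH
sH | 0101####1_[_]
The non-blank tape span at halt is 0101####1.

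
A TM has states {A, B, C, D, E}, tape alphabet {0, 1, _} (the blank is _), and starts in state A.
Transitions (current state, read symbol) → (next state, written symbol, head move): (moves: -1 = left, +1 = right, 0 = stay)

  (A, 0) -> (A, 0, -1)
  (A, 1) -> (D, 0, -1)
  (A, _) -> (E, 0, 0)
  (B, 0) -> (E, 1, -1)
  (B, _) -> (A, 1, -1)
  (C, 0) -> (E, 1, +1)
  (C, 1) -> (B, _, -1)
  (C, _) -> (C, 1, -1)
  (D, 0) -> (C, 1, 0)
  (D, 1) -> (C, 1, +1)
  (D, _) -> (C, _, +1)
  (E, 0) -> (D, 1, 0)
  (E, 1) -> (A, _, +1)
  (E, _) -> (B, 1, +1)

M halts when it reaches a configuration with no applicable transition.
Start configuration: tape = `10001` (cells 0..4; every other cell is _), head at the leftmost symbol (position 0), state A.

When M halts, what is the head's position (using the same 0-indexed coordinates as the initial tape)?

state=A head=0 tape=_[1]0001   (A,1)→(D,0,-1)
state=D head=-1 tape=[_]00001   (D,_)→(C,_,+1)
state=C head=0 tape=_[0]0001   (C,0)→(E,1,+1)
state=E head=1 tape=_1[0]001   (E,0)→(D,1,0)
state=D head=1 tape=_1[1]001   (D,1)→(C,1,+1)
state=C head=2 tape=_11[0]01   (C,0)→(E,1,+1)
state=E head=3 tape=_111[0]1   (E,0)→(D,1,0)
state=D head=3 tape=_111[1]1   (D,1)→(C,1,+1)
state=C head=4 tape=_1111[1]   (C,1)→(B,_,-1)
state=B head=3 tape=_111[1]_
At halt the head is at cell 3.

3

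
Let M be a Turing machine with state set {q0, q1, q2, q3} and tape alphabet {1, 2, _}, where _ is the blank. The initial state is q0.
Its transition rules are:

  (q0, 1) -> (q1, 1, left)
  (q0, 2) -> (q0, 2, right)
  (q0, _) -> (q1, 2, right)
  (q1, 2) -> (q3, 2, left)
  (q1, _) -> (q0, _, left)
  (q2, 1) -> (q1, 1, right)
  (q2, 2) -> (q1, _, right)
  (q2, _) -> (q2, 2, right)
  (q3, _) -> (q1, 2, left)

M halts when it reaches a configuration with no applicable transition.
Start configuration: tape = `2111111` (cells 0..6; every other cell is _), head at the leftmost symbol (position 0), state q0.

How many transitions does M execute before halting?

q0 | ___[2]111111   read 2 → write 2, move right, go to q0
q0 | ___2[1]11111   read 1 → write 1, move left, go to q1
q1 | ___[2]111111   read 2 → write 2, move left, go to q3
q3 | __[_]2111111   read _ → write 2, move left, go to q1
q1 | _[_]22111111   read _ → write _, move left, go to q0
q0 | [_]_22111111   read _ → write 2, move right, go to q1
q1 | 2[_]22111111   read _ → write _, move left, go to q0
q0 | [2]_22111111   read 2 → write 2, move right, go to q0
q0 | 2[_]22111111   read _ → write 2, move right, go to q1
q1 | 22[2]2111111   read 2 → write 2, move left, go to q3
q3 | 2[2]22111111
M halts after 10 transitions.

10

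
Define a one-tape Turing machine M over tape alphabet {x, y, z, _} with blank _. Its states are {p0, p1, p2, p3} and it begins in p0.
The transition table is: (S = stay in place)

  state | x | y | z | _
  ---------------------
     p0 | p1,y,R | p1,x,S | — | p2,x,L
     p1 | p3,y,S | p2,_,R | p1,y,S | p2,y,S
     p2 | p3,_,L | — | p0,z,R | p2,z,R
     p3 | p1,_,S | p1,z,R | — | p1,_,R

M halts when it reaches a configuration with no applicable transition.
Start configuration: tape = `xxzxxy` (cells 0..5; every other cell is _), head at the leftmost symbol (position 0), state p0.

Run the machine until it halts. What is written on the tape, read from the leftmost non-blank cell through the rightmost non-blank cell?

yz_yxy

p0 | [x]xzxxy   read x → write y, move R, go to p1
p1 | y[x]zxxy   read x → write y, move S, go to p3
p3 | y[y]zxxy   read y → write z, move R, go to p1
p1 | yz[z]xxy   read z → write y, move S, go to p1
p1 | yz[y]xxy   read y → write _, move R, go to p2
p2 | yz_[x]xy   read x → write _, move L, go to p3
p3 | yz[_]_xy   read _ → write _, move R, go to p1
p1 | yz_[_]xy   read _ → write y, move S, go to p2
p2 | yz_[y]xy
The non-blank tape span at halt is yz_yxy.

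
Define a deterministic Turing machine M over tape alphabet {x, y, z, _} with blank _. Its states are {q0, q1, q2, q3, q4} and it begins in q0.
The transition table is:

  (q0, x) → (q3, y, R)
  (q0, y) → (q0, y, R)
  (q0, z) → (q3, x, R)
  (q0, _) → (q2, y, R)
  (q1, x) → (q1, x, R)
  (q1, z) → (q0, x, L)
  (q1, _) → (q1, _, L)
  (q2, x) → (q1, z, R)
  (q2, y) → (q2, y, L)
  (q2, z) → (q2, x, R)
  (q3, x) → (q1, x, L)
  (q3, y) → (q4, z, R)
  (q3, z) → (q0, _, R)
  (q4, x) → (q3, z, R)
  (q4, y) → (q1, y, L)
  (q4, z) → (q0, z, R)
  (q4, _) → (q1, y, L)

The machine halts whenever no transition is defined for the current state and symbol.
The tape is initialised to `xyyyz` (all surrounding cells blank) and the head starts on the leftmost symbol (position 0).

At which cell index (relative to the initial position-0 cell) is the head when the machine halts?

6

state=q0 head=0 tape=[x]yyyz__   (q0,x)→(q3,y,R)
state=q3 head=1 tape=y[y]yyz__   (q3,y)→(q4,z,R)
state=q4 head=2 tape=yz[y]yz__   (q4,y)→(q1,y,L)
state=q1 head=1 tape=y[z]yyz__   (q1,z)→(q0,x,L)
state=q0 head=0 tape=[y]xyyz__   (q0,y)→(q0,y,R)
state=q0 head=1 tape=y[x]yyz__   (q0,x)→(q3,y,R)
state=q3 head=2 tape=yy[y]yz__   (q3,y)→(q4,z,R)
state=q4 head=3 tape=yyz[y]z__   (q4,y)→(q1,y,L)
state=q1 head=2 tape=yy[z]yz__   (q1,z)→(q0,x,L)
state=q0 head=1 tape=y[y]xyz__   (q0,y)→(q0,y,R)
state=q0 head=2 tape=yy[x]yz__   (q0,x)→(q3,y,R)
state=q3 head=3 tape=yyy[y]z__   (q3,y)→(q4,z,R)
state=q4 head=4 tape=yyyz[z]__   (q4,z)→(q0,z,R)
state=q0 head=5 tape=yyyzz[_]_   (q0,_)→(q2,y,R)
state=q2 head=6 tape=yyyzzy[_]
At halt the head is at cell 6.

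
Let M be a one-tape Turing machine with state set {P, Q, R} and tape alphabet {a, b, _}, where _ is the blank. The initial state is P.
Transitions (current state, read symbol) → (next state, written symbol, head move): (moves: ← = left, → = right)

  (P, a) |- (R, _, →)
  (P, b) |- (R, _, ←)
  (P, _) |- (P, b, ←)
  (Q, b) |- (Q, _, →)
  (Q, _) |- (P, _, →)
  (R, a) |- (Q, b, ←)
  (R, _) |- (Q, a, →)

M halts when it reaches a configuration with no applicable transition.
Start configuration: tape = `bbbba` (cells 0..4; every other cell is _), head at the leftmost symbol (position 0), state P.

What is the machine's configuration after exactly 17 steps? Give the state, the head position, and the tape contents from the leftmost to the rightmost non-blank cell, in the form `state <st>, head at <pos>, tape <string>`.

state P, head at 5, tape aaaa__abb

state=P head=0 tape=_[b]bbba___   (P,b)→(R,_,←)
state=R head=-1 tape=[_]_bbba___   (R,_)→(Q,a,→)
state=Q head=0 tape=a[_]bbba___   (Q,_)→(P,_,→)
state=P head=1 tape=a_[b]bba___   (P,b)→(R,_,←)
state=R head=0 tape=a[_]_bba___   (R,_)→(Q,a,→)
state=Q head=1 tape=aa[_]bba___   (Q,_)→(P,_,→)
state=P head=2 tape=aa_[b]ba___   (P,b)→(R,_,←)
state=R head=1 tape=aa[_]_ba___   (R,_)→(Q,a,→)
state=Q head=2 tape=aaa[_]ba___   (Q,_)→(P,_,→)
state=P head=3 tape=aaa_[b]a___   (P,b)→(R,_,←)
state=R head=2 tape=aaa[_]_a___   (R,_)→(Q,a,→)
state=Q head=3 tape=aaaa[_]a___   (Q,_)→(P,_,→)
state=P head=4 tape=aaaa_[a]___   (P,a)→(R,_,→)
state=R head=5 tape=aaaa__[_]__   (R,_)→(Q,a,→)
state=Q head=6 tape=aaaa__a[_]_   (Q,_)→(P,_,→)
state=P head=7 tape=aaaa__a_[_]   (P,_)→(P,b,←)
state=P head=6 tape=aaaa__a[_]b   (P,_)→(P,b,←)
state=P head=5 tape=aaaa__[a]bb
After 17 steps: state P, head at 5, tape aaaa__abb.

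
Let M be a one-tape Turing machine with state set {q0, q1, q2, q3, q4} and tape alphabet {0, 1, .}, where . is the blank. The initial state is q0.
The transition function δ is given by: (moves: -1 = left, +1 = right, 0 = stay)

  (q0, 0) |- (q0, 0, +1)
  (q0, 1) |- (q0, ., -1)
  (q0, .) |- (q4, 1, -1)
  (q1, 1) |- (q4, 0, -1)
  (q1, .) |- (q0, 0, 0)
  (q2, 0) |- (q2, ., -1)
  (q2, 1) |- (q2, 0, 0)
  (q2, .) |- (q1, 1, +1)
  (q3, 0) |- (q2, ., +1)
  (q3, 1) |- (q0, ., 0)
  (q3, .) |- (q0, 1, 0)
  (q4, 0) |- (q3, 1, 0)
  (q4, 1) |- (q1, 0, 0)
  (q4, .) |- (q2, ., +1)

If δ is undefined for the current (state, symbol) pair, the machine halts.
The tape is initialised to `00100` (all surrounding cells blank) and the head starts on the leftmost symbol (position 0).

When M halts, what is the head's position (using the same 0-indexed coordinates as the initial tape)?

-1

state=q0 head=0 tape=.[0]0100   (q0,0)→(q0,0,+1)
state=q0 head=1 tape=.0[0]100   (q0,0)→(q0,0,+1)
state=q0 head=2 tape=.00[1]00   (q0,1)→(q0,.,-1)
state=q0 head=1 tape=.0[0].00   (q0,0)→(q0,0,+1)
state=q0 head=2 tape=.00[.]00   (q0,.)→(q4,1,-1)
state=q4 head=1 tape=.0[0]100   (q4,0)→(q3,1,0)
state=q3 head=1 tape=.0[1]100   (q3,1)→(q0,.,0)
state=q0 head=1 tape=.0[.]100   (q0,.)→(q4,1,-1)
state=q4 head=0 tape=.[0]1100   (q4,0)→(q3,1,0)
state=q3 head=0 tape=.[1]1100   (q3,1)→(q0,.,0)
state=q0 head=0 tape=.[.]1100   (q0,.)→(q4,1,-1)
state=q4 head=-1 tape=[.]11100   (q4,.)→(q2,.,+1)
state=q2 head=0 tape=.[1]1100   (q2,1)→(q2,0,0)
state=q2 head=0 tape=.[0]1100   (q2,0)→(q2,.,-1)
state=q2 head=-1 tape=[.].1100   (q2,.)→(q1,1,+1)
state=q1 head=0 tape=1[.]1100   (q1,.)→(q0,0,0)
state=q0 head=0 tape=1[0]1100   (q0,0)→(q0,0,+1)
state=q0 head=1 tape=10[1]100   (q0,1)→(q0,.,-1)
state=q0 head=0 tape=1[0].100   (q0,0)→(q0,0,+1)
state=q0 head=1 tape=10[.]100   (q0,.)→(q4,1,-1)
state=q4 head=0 tape=1[0]1100   (q4,0)→(q3,1,0)
state=q3 head=0 tape=1[1]1100   (q3,1)→(q0,.,0)
state=q0 head=0 tape=1[.]1100   (q0,.)→(q4,1,-1)
state=q4 head=-1 tape=[1]11100   (q4,1)→(q1,0,0)
state=q1 head=-1 tape=[0]11100
At halt the head is at cell -1.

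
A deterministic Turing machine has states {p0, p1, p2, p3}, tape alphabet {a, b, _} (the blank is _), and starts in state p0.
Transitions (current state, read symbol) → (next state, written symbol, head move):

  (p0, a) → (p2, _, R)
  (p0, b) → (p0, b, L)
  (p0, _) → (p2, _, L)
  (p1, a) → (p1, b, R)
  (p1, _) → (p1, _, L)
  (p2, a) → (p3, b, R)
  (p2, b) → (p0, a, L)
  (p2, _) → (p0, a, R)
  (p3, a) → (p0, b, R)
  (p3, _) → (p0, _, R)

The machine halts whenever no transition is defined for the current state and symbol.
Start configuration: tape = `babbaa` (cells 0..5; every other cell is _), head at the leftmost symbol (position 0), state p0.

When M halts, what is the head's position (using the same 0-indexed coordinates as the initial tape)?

2

state=p0 head=0 tape=____[b]abbaa   (p0,b)→(p0,b,L)
state=p0 head=-1 tape=___[_]babbaa   (p0,_)→(p2,_,L)
state=p2 head=-2 tape=__[_]_babbaa   (p2,_)→(p0,a,R)
state=p0 head=-1 tape=__a[_]babbaa   (p0,_)→(p2,_,L)
state=p2 head=-2 tape=__[a]_babbaa   (p2,a)→(p3,b,R)
state=p3 head=-1 tape=__b[_]babbaa   (p3,_)→(p0,_,R)
state=p0 head=0 tape=__b_[b]abbaa   (p0,b)→(p0,b,L)
state=p0 head=-1 tape=__b[_]babbaa   (p0,_)→(p2,_,L)
state=p2 head=-2 tape=__[b]_babbaa   (p2,b)→(p0,a,L)
state=p0 head=-3 tape=_[_]a_babbaa   (p0,_)→(p2,_,L)
state=p2 head=-4 tape=[_]_a_babbaa   (p2,_)→(p0,a,R)
state=p0 head=-3 tape=a[_]a_babbaa   (p0,_)→(p2,_,L)
state=p2 head=-4 tape=[a]_a_babbaa   (p2,a)→(p3,b,R)
state=p3 head=-3 tape=b[_]a_babbaa   (p3,_)→(p0,_,R)
state=p0 head=-2 tape=b_[a]_babbaa   (p0,a)→(p2,_,R)
state=p2 head=-1 tape=b__[_]babbaa   (p2,_)→(p0,a,R)
state=p0 head=0 tape=b__a[b]abbaa   (p0,b)→(p0,b,L)
state=p0 head=-1 tape=b__[a]babbaa   (p0,a)→(p2,_,R)
state=p2 head=0 tape=b___[b]abbaa   (p2,b)→(p0,a,L)
state=p0 head=-1 tape=b__[_]aabbaa   (p0,_)→(p2,_,L)
state=p2 head=-2 tape=b_[_]_aabbaa   (p2,_)→(p0,a,R)
state=p0 head=-1 tape=b_a[_]aabbaa   (p0,_)→(p2,_,L)
state=p2 head=-2 tape=b_[a]_aabbaa   (p2,a)→(p3,b,R)
state=p3 head=-1 tape=b_b[_]aabbaa   (p3,_)→(p0,_,R)
state=p0 head=0 tape=b_b_[a]abbaa   (p0,a)→(p2,_,R)
state=p2 head=1 tape=b_b__[a]bbaa   (p2,a)→(p3,b,R)
state=p3 head=2 tape=b_b__b[b]baa
At halt the head is at cell 2.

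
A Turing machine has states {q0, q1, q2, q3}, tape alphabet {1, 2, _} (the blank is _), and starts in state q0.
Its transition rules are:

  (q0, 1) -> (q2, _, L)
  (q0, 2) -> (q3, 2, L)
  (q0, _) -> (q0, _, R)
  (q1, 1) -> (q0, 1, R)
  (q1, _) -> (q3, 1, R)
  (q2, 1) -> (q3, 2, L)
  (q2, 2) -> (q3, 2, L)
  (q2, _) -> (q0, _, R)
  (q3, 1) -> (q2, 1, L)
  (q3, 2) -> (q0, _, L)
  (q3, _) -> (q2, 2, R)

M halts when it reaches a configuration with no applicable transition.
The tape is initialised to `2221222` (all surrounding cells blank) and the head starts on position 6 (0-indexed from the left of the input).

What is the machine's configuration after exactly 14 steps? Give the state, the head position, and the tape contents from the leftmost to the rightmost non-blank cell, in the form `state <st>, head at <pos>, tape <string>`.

state q2, head at 0, tape 22_212_2

state=q0 head=6 tape=__222122[2]   (q0,2)→(q3,2,L)
state=q3 head=5 tape=__22212[2]2   (q3,2)→(q0,_,L)
state=q0 head=4 tape=__2221[2]_2   (q0,2)→(q3,2,L)
state=q3 head=3 tape=__222[1]2_2   (q3,1)→(q2,1,L)
state=q2 head=2 tape=__22[2]12_2   (q2,2)→(q3,2,L)
state=q3 head=1 tape=__2[2]212_2   (q3,2)→(q0,_,L)
state=q0 head=0 tape=__[2]_212_2   (q0,2)→(q3,2,L)
state=q3 head=-1 tape=_[_]2_212_2   (q3,_)→(q2,2,R)
state=q2 head=0 tape=_2[2]_212_2   (q2,2)→(q3,2,L)
state=q3 head=-1 tape=_[2]2_212_2   (q3,2)→(q0,_,L)
state=q0 head=-2 tape=[_]_2_212_2   (q0,_)→(q0,_,R)
state=q0 head=-1 tape=_[_]2_212_2   (q0,_)→(q0,_,R)
state=q0 head=0 tape=__[2]_212_2   (q0,2)→(q3,2,L)
state=q3 head=-1 tape=_[_]2_212_2   (q3,_)→(q2,2,R)
state=q2 head=0 tape=_2[2]_212_2
After 14 steps: state q2, head at 0, tape 22_212_2.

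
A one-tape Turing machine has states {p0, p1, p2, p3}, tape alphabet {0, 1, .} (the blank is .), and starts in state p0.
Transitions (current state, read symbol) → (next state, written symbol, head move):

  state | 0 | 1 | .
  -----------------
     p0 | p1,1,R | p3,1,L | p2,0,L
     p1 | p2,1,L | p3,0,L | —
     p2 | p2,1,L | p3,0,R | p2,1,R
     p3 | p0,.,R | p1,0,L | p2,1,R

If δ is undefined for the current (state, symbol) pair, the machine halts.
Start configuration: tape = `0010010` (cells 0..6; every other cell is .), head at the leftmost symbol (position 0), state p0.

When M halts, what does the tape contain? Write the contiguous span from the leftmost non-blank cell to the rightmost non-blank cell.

p0 | .[0]010010   read 0 → write 1, move R, go to p1
p1 | .1[0]10010   read 0 → write 1, move L, go to p2
p2 | .[1]110010   read 1 → write 0, move R, go to p3
p3 | .0[1]10010   read 1 → write 0, move L, go to p1
p1 | .[0]010010   read 0 → write 1, move L, go to p2
p2 | [.]1010010   read . → write 1, move R, go to p2
p2 | 1[1]010010   read 1 → write 0, move R, go to p3
p3 | 10[0]10010   read 0 → write ., move R, go to p0
p0 | 10.[1]0010   read 1 → write 1, move L, go to p3
p3 | 10[.]10010   read . → write 1, move R, go to p2
p2 | 101[1]0010   read 1 → write 0, move R, go to p3
p3 | 1010[0]010   read 0 → write ., move R, go to p0
p0 | 1010.[0]10   read 0 → write 1, move R, go to p1
p1 | 1010.1[1]0   read 1 → write 0, move L, go to p3
p3 | 1010.[1]00   read 1 → write 0, move L, go to p1
p1 | 1010[.]000
The non-blank tape span at halt is 1010.000.

1010.000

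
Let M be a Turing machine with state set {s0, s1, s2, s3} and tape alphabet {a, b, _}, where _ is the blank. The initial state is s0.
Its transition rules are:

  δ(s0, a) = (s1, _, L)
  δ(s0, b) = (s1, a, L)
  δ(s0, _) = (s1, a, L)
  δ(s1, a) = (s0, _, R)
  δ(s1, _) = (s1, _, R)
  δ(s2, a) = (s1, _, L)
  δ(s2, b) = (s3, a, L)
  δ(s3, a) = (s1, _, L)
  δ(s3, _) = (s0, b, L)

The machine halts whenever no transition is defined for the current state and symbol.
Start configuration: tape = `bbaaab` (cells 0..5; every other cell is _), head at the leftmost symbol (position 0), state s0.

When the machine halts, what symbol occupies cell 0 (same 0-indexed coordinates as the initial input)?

s0 | _[b]baaab   read b → write a, move L, go to s1
s1 | [_]abaaab   read _ → write _, move R, go to s1
s1 | _[a]baaab   read a → write _, move R, go to s0
s0 | __[b]aaab   read b → write a, move L, go to s1
s1 | _[_]aaaab   read _ → write _, move R, go to s1
s1 | __[a]aaab   read a → write _, move R, go to s0
s0 | ___[a]aab   read a → write _, move L, go to s1
s1 | __[_]_aab   read _ → write _, move R, go to s1
s1 | ___[_]aab   read _ → write _, move R, go to s1
s1 | ____[a]ab   read a → write _, move R, go to s0
s0 | _____[a]b   read a → write _, move L, go to s1
s1 | ____[_]_b   read _ → write _, move R, go to s1
s1 | _____[_]b   read _ → write _, move R, go to s1
s1 | ______[b]
Cell 0 holds _ when M halts.

_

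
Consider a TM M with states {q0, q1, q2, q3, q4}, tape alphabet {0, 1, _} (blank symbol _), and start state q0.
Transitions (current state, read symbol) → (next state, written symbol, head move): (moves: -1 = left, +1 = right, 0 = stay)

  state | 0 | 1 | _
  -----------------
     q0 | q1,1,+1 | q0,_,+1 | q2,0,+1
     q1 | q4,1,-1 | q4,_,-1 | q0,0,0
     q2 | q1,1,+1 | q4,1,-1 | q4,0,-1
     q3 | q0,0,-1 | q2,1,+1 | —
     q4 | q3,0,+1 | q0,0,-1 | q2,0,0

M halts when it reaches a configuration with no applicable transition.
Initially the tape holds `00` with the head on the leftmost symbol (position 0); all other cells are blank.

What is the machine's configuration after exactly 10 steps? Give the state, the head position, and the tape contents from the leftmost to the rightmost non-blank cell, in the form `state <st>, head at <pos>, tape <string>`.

q0 | __[0]0   read 0 → write 1, move +1, go to q1
q1 | __1[0]   read 0 → write 1, move -1, go to q4
q4 | __[1]1   read 1 → write 0, move -1, go to q0
q0 | _[_]01   read _ → write 0, move +1, go to q2
q2 | _0[0]1   read 0 → write 1, move +1, go to q1
q1 | _01[1]   read 1 → write _, move -1, go to q4
q4 | _0[1]_   read 1 → write 0, move -1, go to q0
q0 | _[0]0_   read 0 → write 1, move +1, go to q1
q1 | _1[0]_   read 0 → write 1, move -1, go to q4
q4 | _[1]1_   read 1 → write 0, move -1, go to q0
q0 | [_]01_
After 10 steps: state q0, head at -2, tape 01.

state q0, head at -2, tape 01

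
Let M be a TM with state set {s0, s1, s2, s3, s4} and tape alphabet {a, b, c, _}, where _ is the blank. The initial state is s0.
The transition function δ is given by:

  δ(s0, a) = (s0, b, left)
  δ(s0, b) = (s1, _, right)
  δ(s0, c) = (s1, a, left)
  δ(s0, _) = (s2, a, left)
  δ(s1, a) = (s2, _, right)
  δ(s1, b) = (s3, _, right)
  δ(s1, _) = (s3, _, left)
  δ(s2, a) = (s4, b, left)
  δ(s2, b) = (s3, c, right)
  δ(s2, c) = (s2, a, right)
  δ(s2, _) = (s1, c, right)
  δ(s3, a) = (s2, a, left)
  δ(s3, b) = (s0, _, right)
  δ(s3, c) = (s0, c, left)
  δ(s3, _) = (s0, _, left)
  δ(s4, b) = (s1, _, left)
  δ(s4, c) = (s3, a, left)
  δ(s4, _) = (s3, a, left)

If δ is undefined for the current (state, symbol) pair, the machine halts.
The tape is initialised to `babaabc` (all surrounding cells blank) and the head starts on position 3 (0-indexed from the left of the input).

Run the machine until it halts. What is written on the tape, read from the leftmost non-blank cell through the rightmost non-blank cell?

s0 | ____bab[a]abc   read a → write b, move left, go to s0
s0 | ____ba[b]babc   read b → write _, move right, go to s1
s1 | ____ba_[b]abc   read b → write _, move right, go to s3
s3 | ____ba__[a]bc   read a → write a, move left, go to s2
s2 | ____ba_[_]abc   read _ → write c, move right, go to s1
s1 | ____ba_c[a]bc   read a → write _, move right, go to s2
s2 | ____ba_c_[b]c   read b → write c, move right, go to s3
s3 | ____ba_c_c[c]   read c → write c, move left, go to s0
s0 | ____ba_c_[c]c   read c → write a, move left, go to s1
s1 | ____ba_c[_]ac   read _ → write _, move left, go to s3
s3 | ____ba_[c]_ac   read c → write c, move left, go to s0
s0 | ____ba[_]c_ac   read _ → write a, move left, go to s2
s2 | ____b[a]ac_ac   read a → write b, move left, go to s4
s4 | ____[b]bac_ac   read b → write _, move left, go to s1
s1 | ___[_]_bac_ac   read _ → write _, move left, go to s3
s3 | __[_]__bac_ac   read _ → write _, move left, go to s0
s0 | _[_]___bac_ac   read _ → write a, move left, go to s2
s2 | [_]a___bac_ac   read _ → write c, move right, go to s1
s1 | c[a]___bac_ac   read a → write _, move right, go to s2
s2 | c_[_]__bac_ac   read _ → write c, move right, go to s1
s1 | c_c[_]_bac_ac   read _ → write _, move left, go to s3
s3 | c_[c]__bac_ac   read c → write c, move left, go to s0
s0 | c[_]c__bac_ac   read _ → write a, move left, go to s2
s2 | [c]ac__bac_ac   read c → write a, move right, go to s2
s2 | a[a]c__bac_ac   read a → write b, move left, go to s4
s4 | [a]bc__bac_ac
The non-blank tape span at halt is abc__bac_ac.

abc__bac_ac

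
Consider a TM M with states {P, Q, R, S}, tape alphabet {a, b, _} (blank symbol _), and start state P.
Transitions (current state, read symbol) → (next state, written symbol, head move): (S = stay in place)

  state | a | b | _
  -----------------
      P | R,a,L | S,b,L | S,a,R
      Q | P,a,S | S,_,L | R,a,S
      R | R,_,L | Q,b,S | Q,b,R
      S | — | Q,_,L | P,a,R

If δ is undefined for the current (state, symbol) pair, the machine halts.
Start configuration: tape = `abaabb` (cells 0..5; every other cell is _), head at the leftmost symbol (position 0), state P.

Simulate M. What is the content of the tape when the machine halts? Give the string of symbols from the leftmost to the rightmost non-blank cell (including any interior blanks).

aaabaabb

state=P head=0 tape=__[a]baabb   (P,a)→(R,a,L)
state=R head=-1 tape=_[_]abaabb   (R,_)→(Q,b,R)
state=Q head=0 tape=_b[a]baabb   (Q,a)→(P,a,S)
state=P head=0 tape=_b[a]baabb   (P,a)→(R,a,L)
state=R head=-1 tape=_[b]abaabb   (R,b)→(Q,b,S)
state=Q head=-1 tape=_[b]abaabb   (Q,b)→(S,_,L)
state=S head=-2 tape=[_]_abaabb   (S,_)→(P,a,R)
state=P head=-1 tape=a[_]abaabb   (P,_)→(S,a,R)
state=S head=0 tape=aa[a]baabb
The non-blank tape span at halt is aaabaabb.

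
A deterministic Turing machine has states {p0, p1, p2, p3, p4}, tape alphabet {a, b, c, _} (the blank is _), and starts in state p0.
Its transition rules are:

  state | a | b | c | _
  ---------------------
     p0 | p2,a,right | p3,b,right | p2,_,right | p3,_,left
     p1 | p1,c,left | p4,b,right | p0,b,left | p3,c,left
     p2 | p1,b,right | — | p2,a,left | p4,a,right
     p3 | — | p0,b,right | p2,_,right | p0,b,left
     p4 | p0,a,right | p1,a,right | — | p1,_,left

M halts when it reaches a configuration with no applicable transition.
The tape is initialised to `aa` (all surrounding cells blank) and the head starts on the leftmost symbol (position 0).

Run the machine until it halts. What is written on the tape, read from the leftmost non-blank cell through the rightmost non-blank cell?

p0 | [a]a___   read a → write a, move right, go to p2
p2 | a[a]___   read a → write b, move right, go to p1
p1 | ab[_]__   read _ → write c, move left, go to p3
p3 | a[b]c__   read b → write b, move right, go to p0
p0 | ab[c]__   read c → write _, move right, go to p2
p2 | ab_[_]_   read _ → write a, move right, go to p4
p4 | ab_a[_]   read _ → write _, move left, go to p1
p1 | ab_[a]_   read a → write c, move left, go to p1
p1 | ab[_]c_   read _ → write c, move left, go to p3
p3 | a[b]cc_   read b → write b, move right, go to p0
p0 | ab[c]c_   read c → write _, move right, go to p2
p2 | ab_[c]_   read c → write a, move left, go to p2
p2 | ab[_]a_   read _ → write a, move right, go to p4
p4 | aba[a]_   read a → write a, move right, go to p0
p0 | abaa[_]   read _ → write _, move left, go to p3
p3 | aba[a]_
The non-blank tape span at halt is abaa.

abaa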